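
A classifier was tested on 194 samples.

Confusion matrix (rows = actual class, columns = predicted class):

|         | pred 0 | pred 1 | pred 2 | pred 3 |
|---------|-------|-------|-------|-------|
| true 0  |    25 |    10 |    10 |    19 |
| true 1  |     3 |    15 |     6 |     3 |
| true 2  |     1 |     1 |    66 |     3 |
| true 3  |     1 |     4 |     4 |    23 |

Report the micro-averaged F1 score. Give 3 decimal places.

0.665

Micro-averaging pools counts across classes: ΣTP=129, ΣFP=65, ΣFN=65.
Micro-F1 score = 2·TP/(2·TP+FP+FN) on pooled counts = 0.665 (equals overall accuracy in single-label multiclass).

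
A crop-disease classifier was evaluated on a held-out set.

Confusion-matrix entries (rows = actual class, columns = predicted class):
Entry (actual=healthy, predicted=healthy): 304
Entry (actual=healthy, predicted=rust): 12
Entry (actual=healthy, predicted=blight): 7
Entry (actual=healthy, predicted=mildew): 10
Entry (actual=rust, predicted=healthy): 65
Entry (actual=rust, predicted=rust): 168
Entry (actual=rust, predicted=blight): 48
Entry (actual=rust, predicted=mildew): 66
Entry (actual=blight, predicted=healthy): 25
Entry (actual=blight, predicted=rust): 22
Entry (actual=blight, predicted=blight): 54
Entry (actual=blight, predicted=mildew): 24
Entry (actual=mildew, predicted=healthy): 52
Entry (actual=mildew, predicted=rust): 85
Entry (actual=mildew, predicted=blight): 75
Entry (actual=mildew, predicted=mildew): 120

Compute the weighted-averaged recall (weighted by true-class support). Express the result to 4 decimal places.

0.5682

Per-class recall (TP/(TP+FN)):
  healthy: TP=304, FN=12+7+10=29 → 304/333 = 0.91291
  rust: TP=168, FN=65+48+66=179 → 168/347 = 0.48415
  blight: TP=54, FN=25+22+24=71 → 54/125 = 0.43200
  mildew: TP=120, FN=52+85+75=212 → 120/332 = 0.36145
Weighted-recall = Σ (supportᵢ/N)·recallᵢ with N=1137: (333/1137)·0.91291 + (347/1137)·0.48415 + (125/1137)·0.43200 + (332/1137)·0.36145 = 0.5682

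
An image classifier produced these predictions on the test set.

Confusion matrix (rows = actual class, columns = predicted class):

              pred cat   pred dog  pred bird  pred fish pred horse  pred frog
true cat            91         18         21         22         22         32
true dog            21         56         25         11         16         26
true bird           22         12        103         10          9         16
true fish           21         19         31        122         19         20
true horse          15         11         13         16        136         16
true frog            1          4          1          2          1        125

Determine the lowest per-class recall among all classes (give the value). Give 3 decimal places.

0.361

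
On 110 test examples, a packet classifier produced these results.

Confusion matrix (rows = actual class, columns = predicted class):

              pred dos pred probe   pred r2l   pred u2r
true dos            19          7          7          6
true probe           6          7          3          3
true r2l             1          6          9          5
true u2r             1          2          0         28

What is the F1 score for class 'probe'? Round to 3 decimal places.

0.341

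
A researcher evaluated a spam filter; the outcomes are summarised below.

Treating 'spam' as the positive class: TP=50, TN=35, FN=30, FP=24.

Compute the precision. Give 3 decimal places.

0.676

Precision = TP/(TP+FP) = 50/(50+24) = 50/74 = 0.676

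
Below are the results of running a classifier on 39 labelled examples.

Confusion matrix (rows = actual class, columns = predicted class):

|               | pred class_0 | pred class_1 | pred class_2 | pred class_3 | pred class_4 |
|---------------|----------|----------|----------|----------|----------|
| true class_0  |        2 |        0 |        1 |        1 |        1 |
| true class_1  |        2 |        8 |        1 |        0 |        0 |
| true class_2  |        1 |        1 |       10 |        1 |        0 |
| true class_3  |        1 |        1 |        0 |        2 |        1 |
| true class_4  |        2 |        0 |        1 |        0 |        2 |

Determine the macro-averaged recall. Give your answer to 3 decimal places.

0.539

Per-class recall (TP/(TP+FN)):
  class_0: TP=2, FN=0+1+1+1=3 → 2/5 = 0.4000
  class_1: TP=8, FN=2+1+0+0=3 → 8/11 = 0.7273
  class_2: TP=10, FN=1+1+1+0=3 → 10/13 = 0.7692
  class_3: TP=2, FN=1+1+0+1=3 → 2/5 = 0.4000
  class_4: TP=2, FN=2+0+1+0=3 → 2/5 = 0.4000
Macro-recall = mean = (0.4000 + 0.7273 + 0.7692 + 0.4000 + 0.4000) / 5 = 0.539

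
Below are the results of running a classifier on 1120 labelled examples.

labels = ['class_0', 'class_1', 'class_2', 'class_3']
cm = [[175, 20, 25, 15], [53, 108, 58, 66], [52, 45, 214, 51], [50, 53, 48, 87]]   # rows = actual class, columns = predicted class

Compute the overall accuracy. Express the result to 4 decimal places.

0.5214

Accuracy = trace / total = (175+108+214+87=584) / 1120 = 584/1120 = 0.5214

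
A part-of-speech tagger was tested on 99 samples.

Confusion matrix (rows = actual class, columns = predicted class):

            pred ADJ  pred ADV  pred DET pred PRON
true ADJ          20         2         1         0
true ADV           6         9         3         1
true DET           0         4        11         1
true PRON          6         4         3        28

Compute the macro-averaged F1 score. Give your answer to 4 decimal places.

Per-class F1 score (2·TP/(2·TP+FP+FN)):
  ADJ: TP=20, FP=6+0+6=12, FN=2+1+0=3 → 40/55 = 0.72727
  ADV: TP=9, FP=2+4+4=10, FN=6+3+1=10 → 18/38 = 0.47368
  DET: TP=11, FP=1+3+3=7, FN=0+4+1=5 → 22/34 = 0.64706
  PRON: TP=28, FP=0+1+1=2, FN=6+4+3=13 → 56/71 = 0.78873
Macro-F1 score = mean = (0.72727 + 0.47368 + 0.64706 + 0.78873) / 4 = 0.6592

0.6592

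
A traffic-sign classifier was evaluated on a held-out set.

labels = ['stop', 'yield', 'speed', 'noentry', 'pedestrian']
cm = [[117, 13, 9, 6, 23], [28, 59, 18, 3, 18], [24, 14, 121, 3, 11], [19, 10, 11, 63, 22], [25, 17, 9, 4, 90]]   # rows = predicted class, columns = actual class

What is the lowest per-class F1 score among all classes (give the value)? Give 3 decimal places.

0.494

Per-class F1 score (2·TP/(2·TP+FP+FN)):
  stop: TP=117, FP=13+9+6+23=51, FN=28+24+19+25=96 → 234/381 = 0.6142
  yield: TP=59, FP=28+18+3+18=67, FN=13+14+10+17=54 → 118/239 = 0.4937
  speed: TP=121, FP=24+14+3+11=52, FN=9+18+11+9=47 → 242/341 = 0.7097
  noentry: TP=63, FP=19+10+11+22=62, FN=6+3+3+4=16 → 126/204 = 0.6176
  pedestrian: TP=90, FP=25+17+9+4=55, FN=23+18+11+22=74 → 180/309 = 0.5825
Lowest is class 'yield' with F1 score = 0.494.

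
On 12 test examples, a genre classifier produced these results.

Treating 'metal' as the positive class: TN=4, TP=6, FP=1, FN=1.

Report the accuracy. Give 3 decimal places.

0.833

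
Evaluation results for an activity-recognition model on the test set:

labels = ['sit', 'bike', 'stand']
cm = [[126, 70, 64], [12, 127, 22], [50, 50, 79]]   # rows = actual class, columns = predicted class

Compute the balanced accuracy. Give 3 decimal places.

0.572

Balanced accuracy = mean of per-class recall.
  sit: recall = 126/260 = 0.4846
  bike: recall = 127/161 = 0.7888
  stand: recall = 79/179 = 0.4413
Mean = (0.4846 + 0.7888 + 0.4413) / 3 = 0.572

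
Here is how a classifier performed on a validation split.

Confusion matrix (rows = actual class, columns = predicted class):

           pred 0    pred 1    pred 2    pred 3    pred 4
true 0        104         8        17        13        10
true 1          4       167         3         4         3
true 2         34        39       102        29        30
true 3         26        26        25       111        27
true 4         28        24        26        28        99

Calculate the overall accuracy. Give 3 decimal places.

Accuracy = trace / total = (104+167+102+111+99=583) / 987 = 583/987 = 0.591

0.591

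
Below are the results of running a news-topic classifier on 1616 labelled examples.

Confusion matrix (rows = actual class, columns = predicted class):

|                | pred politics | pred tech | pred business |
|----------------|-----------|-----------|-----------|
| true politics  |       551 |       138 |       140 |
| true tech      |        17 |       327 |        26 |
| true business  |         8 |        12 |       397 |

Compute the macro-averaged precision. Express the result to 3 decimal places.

Per-class precision (TP/(TP+FP)):
  politics: TP=551, FP=17+8=25 → 551/576 = 0.9566
  tech: TP=327, FP=138+12=150 → 327/477 = 0.6855
  business: TP=397, FP=140+26=166 → 397/563 = 0.7052
Macro-precision = mean = (0.9566 + 0.6855 + 0.7052) / 3 = 0.782

0.782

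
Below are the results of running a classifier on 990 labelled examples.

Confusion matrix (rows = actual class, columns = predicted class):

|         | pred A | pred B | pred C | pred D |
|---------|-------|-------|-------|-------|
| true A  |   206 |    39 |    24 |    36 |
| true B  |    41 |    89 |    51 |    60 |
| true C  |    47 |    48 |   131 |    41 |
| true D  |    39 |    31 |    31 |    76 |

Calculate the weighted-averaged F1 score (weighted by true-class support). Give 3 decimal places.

Per-class F1 score (2·TP/(2·TP+FP+FN)):
  A: TP=206, FP=41+47+39=127, FN=39+24+36=99 → 412/638 = 0.6458
  B: TP=89, FP=39+48+31=118, FN=41+51+60=152 → 178/448 = 0.3973
  C: TP=131, FP=24+51+31=106, FN=47+48+41=136 → 262/504 = 0.5198
  D: TP=76, FP=36+60+41=137, FN=39+31+31=101 → 152/390 = 0.3897
Weighted-F1 score = Σ (supportᵢ/N)·F1 scoreᵢ with N=990: (305/990)·0.6458 + (241/990)·0.3973 + (267/990)·0.5198 + (177/990)·0.3897 = 0.506

0.506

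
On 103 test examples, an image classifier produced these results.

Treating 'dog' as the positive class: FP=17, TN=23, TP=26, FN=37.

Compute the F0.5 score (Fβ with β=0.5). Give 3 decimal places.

0.553

Fβ = (1+β²)·TP / ((1+β²)·TP + β²·FN + FP), with β²=1/4
= 1.25·26 / (1.25·26 + 0.25·37 + 17) = 0.553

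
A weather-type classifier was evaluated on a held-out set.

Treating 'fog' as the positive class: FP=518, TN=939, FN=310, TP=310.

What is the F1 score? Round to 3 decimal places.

0.428

Precision = TP/(TP+FP) = 310/828 = 0.3744
Recall = TP/(TP+FN) = 310/620 = 0.5000
F1 = 2·TP/(2·TP+FP+FN) = 620/1448 = 0.428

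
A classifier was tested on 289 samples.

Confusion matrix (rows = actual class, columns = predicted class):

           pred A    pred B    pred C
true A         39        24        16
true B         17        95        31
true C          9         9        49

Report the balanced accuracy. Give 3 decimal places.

Balanced accuracy = mean of per-class recall.
  A: recall = 39/79 = 0.4937
  B: recall = 95/143 = 0.6643
  C: recall = 49/67 = 0.7313
Mean = (0.4937 + 0.6643 + 0.7313) / 3 = 0.630

0.630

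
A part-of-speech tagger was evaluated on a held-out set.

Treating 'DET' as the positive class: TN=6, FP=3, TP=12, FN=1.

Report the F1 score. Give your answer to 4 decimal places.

Precision = TP/(TP+FP) = 12/15 = 0.8000
Recall = TP/(TP+FN) = 12/13 = 0.9231
F1 = 2·TP/(2·TP+FP+FN) = 24/28 = 0.8571

0.8571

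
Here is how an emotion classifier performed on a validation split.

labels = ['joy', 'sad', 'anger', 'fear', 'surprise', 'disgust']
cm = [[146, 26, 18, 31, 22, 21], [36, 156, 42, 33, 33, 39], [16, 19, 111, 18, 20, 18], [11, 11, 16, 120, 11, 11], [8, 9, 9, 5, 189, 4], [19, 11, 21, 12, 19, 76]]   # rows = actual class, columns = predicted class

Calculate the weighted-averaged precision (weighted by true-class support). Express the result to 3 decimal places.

Per-class precision (TP/(TP+FP)):
  joy: TP=146, FP=36+16+11+8+19=90 → 146/236 = 0.6186
  sad: TP=156, FP=26+19+11+9+11=76 → 156/232 = 0.6724
  anger: TP=111, FP=18+42+16+9+21=106 → 111/217 = 0.5115
  fear: TP=120, FP=31+33+18+5+12=99 → 120/219 = 0.5479
  surprise: TP=189, FP=22+33+20+11+19=105 → 189/294 = 0.6429
  disgust: TP=76, FP=21+39+18+11+4=93 → 76/169 = 0.4497
Weighted-precision = Σ (supportᵢ/N)·precisionᵢ with N=1367: (264/1367)·0.6186 + (339/1367)·0.6724 + (202/1367)·0.5115 + (180/1367)·0.5479 + (224/1367)·0.6429 + (158/1367)·0.4497 = 0.591

0.591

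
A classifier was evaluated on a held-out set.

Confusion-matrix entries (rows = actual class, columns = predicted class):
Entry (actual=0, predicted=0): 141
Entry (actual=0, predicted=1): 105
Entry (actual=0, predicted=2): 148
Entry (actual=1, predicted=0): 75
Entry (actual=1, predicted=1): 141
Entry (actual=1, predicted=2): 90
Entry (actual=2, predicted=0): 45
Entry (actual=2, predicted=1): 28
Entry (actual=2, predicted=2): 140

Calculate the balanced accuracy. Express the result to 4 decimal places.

0.4920

Balanced accuracy = mean of per-class recall.
  0: recall = 141/394 = 0.35787
  1: recall = 141/306 = 0.46078
  2: recall = 140/213 = 0.65728
Mean = (0.35787 + 0.46078 + 0.65728) / 3 = 0.4920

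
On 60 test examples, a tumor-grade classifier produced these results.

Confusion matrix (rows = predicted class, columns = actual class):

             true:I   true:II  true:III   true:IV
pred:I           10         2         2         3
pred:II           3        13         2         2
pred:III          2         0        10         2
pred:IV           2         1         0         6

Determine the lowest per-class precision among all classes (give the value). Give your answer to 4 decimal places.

Per-class precision (TP/(TP+FP)):
  I: TP=10, FP=2+2+3=7 → 10/17 = 0.58824
  II: TP=13, FP=3+2+2=7 → 13/20 = 0.65000
  III: TP=10, FP=2+0+2=4 → 10/14 = 0.71429
  IV: TP=6, FP=2+1+0=3 → 6/9 = 0.66667
Lowest is class 'I' with precision = 0.5882.

0.5882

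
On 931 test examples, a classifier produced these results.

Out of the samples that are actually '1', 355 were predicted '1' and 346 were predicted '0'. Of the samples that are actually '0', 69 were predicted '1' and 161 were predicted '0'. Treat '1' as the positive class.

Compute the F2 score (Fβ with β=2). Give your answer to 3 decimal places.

0.550

Fβ = (1+β²)·TP / ((1+β²)·TP + β²·FN + FP), with β²=4
= 5·355 / (5·355 + 4·346 + 69) = 0.550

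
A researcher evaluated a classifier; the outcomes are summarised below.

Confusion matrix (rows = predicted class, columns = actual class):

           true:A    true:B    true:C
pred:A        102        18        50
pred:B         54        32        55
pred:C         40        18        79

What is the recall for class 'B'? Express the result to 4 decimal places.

0.4706

Take TP from the diagonal, FP from the rest of the 'B' prediction marginal, FN from the rest of the 'B' actual marginal.
recall = TP/(TP+FN).
B: TP=32, FN=18+18=36 → 32/68 = 0.47059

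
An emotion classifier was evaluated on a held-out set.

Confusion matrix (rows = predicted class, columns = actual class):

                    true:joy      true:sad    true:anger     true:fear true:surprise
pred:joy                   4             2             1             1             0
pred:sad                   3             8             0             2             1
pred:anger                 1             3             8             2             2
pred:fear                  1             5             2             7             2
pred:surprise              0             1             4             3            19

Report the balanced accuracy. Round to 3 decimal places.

Balanced accuracy = mean of per-class recall.
  joy: recall = 4/9 = 0.4444
  sad: recall = 8/19 = 0.4211
  anger: recall = 8/15 = 0.5333
  fear: recall = 7/15 = 0.4667
  surprise: recall = 19/24 = 0.7917
Mean = (0.4444 + 0.4211 + 0.5333 + 0.4667 + 0.7917) / 5 = 0.531

0.531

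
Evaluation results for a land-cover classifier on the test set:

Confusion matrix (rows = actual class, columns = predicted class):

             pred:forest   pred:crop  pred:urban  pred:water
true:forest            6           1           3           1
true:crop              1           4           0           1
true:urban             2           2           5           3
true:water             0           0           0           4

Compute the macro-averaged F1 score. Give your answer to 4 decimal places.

Per-class F1 score (2·TP/(2·TP+FP+FN)):
  forest: TP=6, FP=1+2+0=3, FN=1+3+1=5 → 12/20 = 0.60000
  crop: TP=4, FP=1+2+0=3, FN=1+0+1=2 → 8/13 = 0.61538
  urban: TP=5, FP=3+0+0=3, FN=2+2+3=7 → 10/20 = 0.50000
  water: TP=4, FP=1+1+3=5, FN=0+0+0=0 → 8/13 = 0.61538
Macro-F1 score = mean = (0.60000 + 0.61538 + 0.50000 + 0.61538) / 4 = 0.5827

0.5827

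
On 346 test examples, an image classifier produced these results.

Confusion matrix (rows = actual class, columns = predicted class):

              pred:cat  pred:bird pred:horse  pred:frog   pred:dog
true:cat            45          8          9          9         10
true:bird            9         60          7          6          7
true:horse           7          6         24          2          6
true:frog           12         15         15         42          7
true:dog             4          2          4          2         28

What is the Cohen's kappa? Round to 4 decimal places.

0.4638

Observed agreement pₒ = trace/N = 199/346 = 0.57514
Expected agreement pₑ = Σ (rowᵢ·colᵢ)/N² = (81·77 + 89·91 + 45·59 + 91·61 + 40·58)/346² = 0.20767
κ = (pₒ − pₑ)/(1 − pₑ) = (0.57514 − 0.20767)/(1 − 0.20767) = 0.4638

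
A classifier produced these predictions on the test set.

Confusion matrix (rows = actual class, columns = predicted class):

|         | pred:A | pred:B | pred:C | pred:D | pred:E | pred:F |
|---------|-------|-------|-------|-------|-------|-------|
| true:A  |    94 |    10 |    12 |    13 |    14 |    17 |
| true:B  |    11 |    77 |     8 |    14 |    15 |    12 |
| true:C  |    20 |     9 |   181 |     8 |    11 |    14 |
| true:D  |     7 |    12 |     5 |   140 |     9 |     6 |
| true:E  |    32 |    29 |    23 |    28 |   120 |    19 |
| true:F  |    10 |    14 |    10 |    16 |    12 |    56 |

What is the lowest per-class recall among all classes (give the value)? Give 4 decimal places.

0.4746

Per-class recall (TP/(TP+FN)):
  A: TP=94, FN=10+12+13+14+17=66 → 94/160 = 0.58750
  B: TP=77, FN=11+8+14+15+12=60 → 77/137 = 0.56204
  C: TP=181, FN=20+9+8+11+14=62 → 181/243 = 0.74486
  D: TP=140, FN=7+12+5+9+6=39 → 140/179 = 0.78212
  E: TP=120, FN=32+29+23+28+19=131 → 120/251 = 0.47809
  F: TP=56, FN=10+14+10+16+12=62 → 56/118 = 0.47458
Lowest is class 'F' with recall = 0.4746.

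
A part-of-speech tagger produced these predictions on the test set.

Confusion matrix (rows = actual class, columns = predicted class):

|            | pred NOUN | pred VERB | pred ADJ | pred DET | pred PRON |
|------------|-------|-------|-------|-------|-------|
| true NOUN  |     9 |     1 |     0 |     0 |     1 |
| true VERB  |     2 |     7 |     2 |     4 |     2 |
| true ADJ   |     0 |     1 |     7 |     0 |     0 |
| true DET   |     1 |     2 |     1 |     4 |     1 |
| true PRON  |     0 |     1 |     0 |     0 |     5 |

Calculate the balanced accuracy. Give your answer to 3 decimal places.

0.677

Balanced accuracy = mean of per-class recall.
  NOUN: recall = 9/11 = 0.8182
  VERB: recall = 7/17 = 0.4118
  ADJ: recall = 7/8 = 0.8750
  DET: recall = 4/9 = 0.4444
  PRON: recall = 5/6 = 0.8333
Mean = (0.8182 + 0.4118 + 0.8750 + 0.4444 + 0.8333) / 5 = 0.677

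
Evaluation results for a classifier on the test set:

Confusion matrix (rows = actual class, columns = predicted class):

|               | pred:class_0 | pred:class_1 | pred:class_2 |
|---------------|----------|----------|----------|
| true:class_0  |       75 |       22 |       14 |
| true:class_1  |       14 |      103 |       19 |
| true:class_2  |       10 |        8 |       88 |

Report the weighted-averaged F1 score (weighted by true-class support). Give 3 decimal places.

0.752

Per-class F1 score (2·TP/(2·TP+FP+FN)):
  class_0: TP=75, FP=14+10=24, FN=22+14=36 → 150/210 = 0.7143
  class_1: TP=103, FP=22+8=30, FN=14+19=33 → 206/269 = 0.7658
  class_2: TP=88, FP=14+19=33, FN=10+8=18 → 176/227 = 0.7753
Weighted-F1 score = Σ (supportᵢ/N)·F1 scoreᵢ with N=353: (111/353)·0.7143 + (136/353)·0.7658 + (106/353)·0.7753 = 0.752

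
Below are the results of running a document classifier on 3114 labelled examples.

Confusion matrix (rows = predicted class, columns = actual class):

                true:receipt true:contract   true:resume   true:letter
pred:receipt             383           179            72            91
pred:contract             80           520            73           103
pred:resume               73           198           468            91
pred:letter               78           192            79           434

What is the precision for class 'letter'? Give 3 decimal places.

Take TP from the diagonal, FP from the rest of the 'letter' prediction marginal, FN from the rest of the 'letter' actual marginal.
precision = TP/(TP+FP).
letter: TP=434, FP=78+192+79=349 → 434/783 = 0.5543

0.554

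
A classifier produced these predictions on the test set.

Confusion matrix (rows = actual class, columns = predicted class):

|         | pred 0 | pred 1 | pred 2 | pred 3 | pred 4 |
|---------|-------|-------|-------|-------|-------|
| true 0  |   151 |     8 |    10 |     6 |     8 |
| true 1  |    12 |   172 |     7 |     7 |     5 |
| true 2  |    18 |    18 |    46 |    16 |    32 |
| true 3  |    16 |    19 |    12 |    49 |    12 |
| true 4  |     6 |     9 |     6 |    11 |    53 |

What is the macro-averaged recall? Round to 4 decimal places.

Per-class recall (TP/(TP+FN)):
  0: TP=151, FN=8+10+6+8=32 → 151/183 = 0.82514
  1: TP=172, FN=12+7+7+5=31 → 172/203 = 0.84729
  2: TP=46, FN=18+18+16+32=84 → 46/130 = 0.35385
  3: TP=49, FN=16+19+12+12=59 → 49/108 = 0.45370
  4: TP=53, FN=6+9+6+11=32 → 53/85 = 0.62353
Macro-recall = mean = (0.82514 + 0.84729 + 0.35385 + 0.45370 + 0.62353) / 5 = 0.6207

0.6207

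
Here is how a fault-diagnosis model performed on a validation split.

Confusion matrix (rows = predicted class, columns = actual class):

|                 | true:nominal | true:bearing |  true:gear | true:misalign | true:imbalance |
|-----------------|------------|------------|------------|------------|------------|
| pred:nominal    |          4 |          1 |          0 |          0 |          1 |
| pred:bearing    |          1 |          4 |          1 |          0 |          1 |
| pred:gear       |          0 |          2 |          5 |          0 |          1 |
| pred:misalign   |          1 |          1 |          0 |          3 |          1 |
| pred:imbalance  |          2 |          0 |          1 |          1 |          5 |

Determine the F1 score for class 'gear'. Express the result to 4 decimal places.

Take TP from the diagonal, FP from the rest of the 'gear' prediction marginal, FN from the rest of the 'gear' actual marginal.
F1 score = 2·TP/(2·TP+FP+FN).
gear: TP=5, FP=0+2+0+1=3, FN=0+1+0+1=2 → 10/15 = 0.66667

0.6667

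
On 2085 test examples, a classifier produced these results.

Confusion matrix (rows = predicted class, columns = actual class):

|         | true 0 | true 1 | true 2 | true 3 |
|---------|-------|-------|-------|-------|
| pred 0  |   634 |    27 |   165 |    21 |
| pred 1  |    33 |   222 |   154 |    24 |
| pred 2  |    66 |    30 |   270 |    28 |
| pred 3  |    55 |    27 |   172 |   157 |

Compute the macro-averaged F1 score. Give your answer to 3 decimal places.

0.583

Per-class F1 score (2·TP/(2·TP+FP+FN)):
  0: TP=634, FP=27+165+21=213, FN=33+66+55=154 → 1268/1635 = 0.7755
  1: TP=222, FP=33+154+24=211, FN=27+30+27=84 → 444/739 = 0.6008
  2: TP=270, FP=66+30+28=124, FN=165+154+172=491 → 540/1155 = 0.4675
  3: TP=157, FP=55+27+172=254, FN=21+24+28=73 → 314/641 = 0.4899
Macro-F1 score = mean = (0.7755 + 0.6008 + 0.4675 + 0.4899) / 4 = 0.583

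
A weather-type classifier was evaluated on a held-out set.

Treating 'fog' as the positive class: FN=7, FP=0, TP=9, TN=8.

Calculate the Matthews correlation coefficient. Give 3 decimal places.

0.548

MCC = (TP·TN − FP·FN) / √((TP+FP)(TP+FN)(TN+FP)(TN+FN))
Numerator = 9·8 − 0·7 = 72
Denominator = √(9·16·8·15) = √17280 = 131.4534
MCC = 72 / 131.4534 = 0.548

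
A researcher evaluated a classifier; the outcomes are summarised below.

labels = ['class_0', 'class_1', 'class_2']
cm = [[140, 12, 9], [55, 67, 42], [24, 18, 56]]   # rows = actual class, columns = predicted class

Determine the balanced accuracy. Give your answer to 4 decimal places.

Balanced accuracy = mean of per-class recall.
  class_0: recall = 140/161 = 0.86957
  class_1: recall = 67/164 = 0.40854
  class_2: recall = 56/98 = 0.57143
Mean = (0.86957 + 0.40854 + 0.57143) / 3 = 0.6165

0.6165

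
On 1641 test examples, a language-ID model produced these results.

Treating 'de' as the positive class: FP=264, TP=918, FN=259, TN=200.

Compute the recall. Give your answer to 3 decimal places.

0.780

Recall = TP/(TP+FN) = 918/(918+259) = 918/1177 = 0.780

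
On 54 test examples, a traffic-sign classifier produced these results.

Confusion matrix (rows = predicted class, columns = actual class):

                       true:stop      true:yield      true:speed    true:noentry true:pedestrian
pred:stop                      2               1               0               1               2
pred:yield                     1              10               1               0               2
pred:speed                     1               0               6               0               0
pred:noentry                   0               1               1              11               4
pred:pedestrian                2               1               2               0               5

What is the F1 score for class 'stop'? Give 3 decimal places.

One-vs-rest for 'stop': TP = diagonal; FP = other classes predicted 'stop'; FN = 'stop' predicted as other.
F1 score = 2·TP/(2·TP+FP+FN).
stop: TP=2, FP=1+0+1+2=4, FN=1+1+0+2=4 → 4/12 = 0.3333

0.333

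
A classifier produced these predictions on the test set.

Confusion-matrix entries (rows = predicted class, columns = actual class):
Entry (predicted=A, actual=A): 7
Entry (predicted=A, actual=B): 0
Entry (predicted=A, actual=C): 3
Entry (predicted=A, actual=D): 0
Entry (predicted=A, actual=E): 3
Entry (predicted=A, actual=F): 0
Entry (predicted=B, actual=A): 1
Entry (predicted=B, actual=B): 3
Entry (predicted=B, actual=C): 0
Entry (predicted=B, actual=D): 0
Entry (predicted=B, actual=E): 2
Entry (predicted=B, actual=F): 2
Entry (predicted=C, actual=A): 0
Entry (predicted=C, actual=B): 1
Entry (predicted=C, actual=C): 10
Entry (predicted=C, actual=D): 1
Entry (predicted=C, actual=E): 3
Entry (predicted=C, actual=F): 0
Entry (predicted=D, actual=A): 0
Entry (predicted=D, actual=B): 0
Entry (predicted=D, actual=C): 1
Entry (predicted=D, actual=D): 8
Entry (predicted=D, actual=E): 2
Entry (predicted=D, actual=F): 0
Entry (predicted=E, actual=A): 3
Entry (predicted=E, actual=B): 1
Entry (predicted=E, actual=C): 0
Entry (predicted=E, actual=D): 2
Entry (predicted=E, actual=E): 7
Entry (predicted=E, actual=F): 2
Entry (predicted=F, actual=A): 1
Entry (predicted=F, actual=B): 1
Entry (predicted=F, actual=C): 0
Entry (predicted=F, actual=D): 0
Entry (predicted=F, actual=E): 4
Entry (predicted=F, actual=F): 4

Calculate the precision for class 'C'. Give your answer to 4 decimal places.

0.6667

precision = TP/(TP+FP).
C: TP=10, FP=0+1+1+3+0=5 → 10/15 = 0.66667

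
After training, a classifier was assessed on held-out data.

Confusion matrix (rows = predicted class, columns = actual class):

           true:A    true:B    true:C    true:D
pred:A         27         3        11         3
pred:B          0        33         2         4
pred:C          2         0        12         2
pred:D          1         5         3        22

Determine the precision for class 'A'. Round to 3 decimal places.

0.614

Take TP from the diagonal, FP from the rest of the 'A' prediction marginal, FN from the rest of the 'A' actual marginal.
precision = TP/(TP+FP).
A: TP=27, FP=3+11+3=17 → 27/44 = 0.6136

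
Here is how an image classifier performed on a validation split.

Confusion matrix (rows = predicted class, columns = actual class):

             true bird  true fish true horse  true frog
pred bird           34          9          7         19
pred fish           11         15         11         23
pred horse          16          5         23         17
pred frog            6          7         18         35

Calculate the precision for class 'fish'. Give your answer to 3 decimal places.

Take TP from the diagonal, FP from the rest of the 'fish' prediction marginal, FN from the rest of the 'fish' actual marginal.
precision = TP/(TP+FP).
fish: TP=15, FP=11+11+23=45 → 15/60 = 0.2500

0.250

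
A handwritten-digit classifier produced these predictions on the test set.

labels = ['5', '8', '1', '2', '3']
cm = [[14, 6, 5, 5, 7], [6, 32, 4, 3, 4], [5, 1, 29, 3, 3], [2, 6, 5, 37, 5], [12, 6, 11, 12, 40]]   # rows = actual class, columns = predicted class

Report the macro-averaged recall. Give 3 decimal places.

Per-class recall (TP/(TP+FN)):
  5: TP=14, FN=6+5+5+7=23 → 14/37 = 0.3784
  8: TP=32, FN=6+4+3+4=17 → 32/49 = 0.6531
  1: TP=29, FN=5+1+3+3=12 → 29/41 = 0.7073
  2: TP=37, FN=2+6+5+5=18 → 37/55 = 0.6727
  3: TP=40, FN=12+6+11+12=41 → 40/81 = 0.4938
Macro-recall = mean = (0.3784 + 0.6531 + 0.7073 + 0.6727 + 0.4938) / 5 = 0.581

0.581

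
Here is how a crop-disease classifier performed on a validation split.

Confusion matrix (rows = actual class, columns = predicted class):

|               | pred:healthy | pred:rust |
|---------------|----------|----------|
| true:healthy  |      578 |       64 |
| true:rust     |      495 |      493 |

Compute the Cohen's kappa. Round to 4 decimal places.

Observed agreement pₒ = trace/N = 1071/1630 = 0.65706
Expected agreement pₑ = Σ (rowᵢ·colᵢ)/N² = (642·1073 + 988·557)/1630² = 0.46640
κ = (pₒ − pₑ)/(1 − pₑ) = (0.65706 − 0.46640)/(1 − 0.46640) = 0.3573

0.3573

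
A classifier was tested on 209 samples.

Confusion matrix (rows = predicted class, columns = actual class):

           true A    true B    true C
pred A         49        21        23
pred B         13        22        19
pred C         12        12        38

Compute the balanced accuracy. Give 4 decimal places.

Balanced accuracy = mean of per-class recall.
  A: recall = 49/74 = 0.66216
  B: recall = 22/55 = 0.40000
  C: recall = 38/80 = 0.47500
Mean = (0.66216 + 0.40000 + 0.47500) / 3 = 0.5124

0.5124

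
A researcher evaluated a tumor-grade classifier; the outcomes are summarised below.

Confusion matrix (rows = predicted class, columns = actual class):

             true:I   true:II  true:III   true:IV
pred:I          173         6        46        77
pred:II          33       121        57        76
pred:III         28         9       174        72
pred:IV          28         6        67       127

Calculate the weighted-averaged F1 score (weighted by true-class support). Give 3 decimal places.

Per-class F1 score (2·TP/(2·TP+FP+FN)):
  I: TP=173, FP=6+46+77=129, FN=33+28+28=89 → 346/564 = 0.6135
  II: TP=121, FP=33+57+76=166, FN=6+9+6=21 → 242/429 = 0.5641
  III: TP=174, FP=28+9+72=109, FN=46+57+67=170 → 348/627 = 0.5550
  IV: TP=127, FP=28+6+67=101, FN=77+76+72=225 → 254/580 = 0.4379
Weighted-F1 score = Σ (supportᵢ/N)·F1 scoreᵢ with N=1100: (262/1100)·0.6135 + (142/1100)·0.5641 + (344/1100)·0.5550 + (352/1100)·0.4379 = 0.533

0.533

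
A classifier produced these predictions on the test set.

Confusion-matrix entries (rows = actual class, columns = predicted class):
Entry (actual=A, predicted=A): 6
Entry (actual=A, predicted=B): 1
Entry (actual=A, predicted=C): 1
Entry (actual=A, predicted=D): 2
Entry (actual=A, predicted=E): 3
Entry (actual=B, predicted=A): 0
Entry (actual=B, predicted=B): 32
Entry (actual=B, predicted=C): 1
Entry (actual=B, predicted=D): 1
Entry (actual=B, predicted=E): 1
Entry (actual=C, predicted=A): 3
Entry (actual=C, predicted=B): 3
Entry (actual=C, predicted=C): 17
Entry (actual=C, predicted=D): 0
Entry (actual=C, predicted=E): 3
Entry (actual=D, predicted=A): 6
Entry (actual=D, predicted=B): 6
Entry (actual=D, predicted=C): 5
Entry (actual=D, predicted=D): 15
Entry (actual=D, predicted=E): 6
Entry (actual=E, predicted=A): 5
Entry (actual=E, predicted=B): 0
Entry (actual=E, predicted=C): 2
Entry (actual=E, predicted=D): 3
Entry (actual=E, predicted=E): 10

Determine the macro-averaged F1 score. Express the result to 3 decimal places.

Per-class F1 score (2·TP/(2·TP+FP+FN)):
  A: TP=6, FP=0+3+6+5=14, FN=1+1+2+3=7 → 12/33 = 0.3636
  B: TP=32, FP=1+3+6+0=10, FN=0+1+1+1=3 → 64/77 = 0.8312
  C: TP=17, FP=1+1+5+2=9, FN=3+3+0+3=9 → 34/52 = 0.6538
  D: TP=15, FP=2+1+0+3=6, FN=6+6+5+6=23 → 30/59 = 0.5085
  E: TP=10, FP=3+1+3+6=13, FN=5+0+2+3=10 → 20/43 = 0.4651
Macro-F1 score = mean = (0.3636 + 0.8312 + 0.6538 + 0.5085 + 0.4651) / 5 = 0.564

0.564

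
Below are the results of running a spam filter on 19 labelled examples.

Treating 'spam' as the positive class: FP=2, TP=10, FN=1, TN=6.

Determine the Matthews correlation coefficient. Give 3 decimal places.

0.675

MCC = (TP·TN − FP·FN) / √((TP+FP)(TP+FN)(TN+FP)(TN+FN))
Numerator = 10·6 − 2·1 = 58
Denominator = √(12·11·8·7) = √7392 = 85.9767
MCC = 58 / 85.9767 = 0.675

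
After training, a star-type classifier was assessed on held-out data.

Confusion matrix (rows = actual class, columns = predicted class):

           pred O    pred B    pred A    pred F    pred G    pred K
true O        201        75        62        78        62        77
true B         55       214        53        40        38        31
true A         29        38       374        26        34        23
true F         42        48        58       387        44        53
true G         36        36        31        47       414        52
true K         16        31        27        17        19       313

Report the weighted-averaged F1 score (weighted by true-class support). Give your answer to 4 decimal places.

Per-class F1 score (2·TP/(2·TP+FP+FN)):
  O: TP=201, FP=55+29+42+36+16=178, FN=75+62+78+62+77=354 → 402/934 = 0.43041
  B: TP=214, FP=75+38+48+36+31=228, FN=55+53+40+38+31=217 → 428/873 = 0.49026
  A: TP=374, FP=62+53+58+31+27=231, FN=29+38+26+34+23=150 → 748/1129 = 0.66253
  F: TP=387, FP=78+40+26+47+17=208, FN=42+48+58+44+53=245 → 774/1227 = 0.63081
  G: TP=414, FP=62+38+34+44+19=197, FN=36+36+31+47+52=202 → 828/1227 = 0.67482
  K: TP=313, FP=77+31+23+53+52=236, FN=16+31+27+17+19=110 → 626/972 = 0.64403
Weighted-F1 score = Σ (supportᵢ/N)·F1 scoreᵢ with N=3181: (555/3181)·0.43041 + (431/3181)·0.49026 + (524/3181)·0.66253 + (632/3181)·0.63081 + (616/3181)·0.67482 + (423/3181)·0.64403 = 0.5923

0.5923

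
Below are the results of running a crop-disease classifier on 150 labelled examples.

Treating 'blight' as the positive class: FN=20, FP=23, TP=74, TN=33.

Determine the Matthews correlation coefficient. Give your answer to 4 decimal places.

0.3810

MCC = (TP·TN − FP·FN) / √((TP+FP)(TP+FN)(TN+FP)(TN+FN))
Numerator = 74·33 − 23·20 = 1982
Denominator = √(97·94·56·53) = √27062224 = 5202.1365
MCC = 1982 / 5202.1365 = 0.3810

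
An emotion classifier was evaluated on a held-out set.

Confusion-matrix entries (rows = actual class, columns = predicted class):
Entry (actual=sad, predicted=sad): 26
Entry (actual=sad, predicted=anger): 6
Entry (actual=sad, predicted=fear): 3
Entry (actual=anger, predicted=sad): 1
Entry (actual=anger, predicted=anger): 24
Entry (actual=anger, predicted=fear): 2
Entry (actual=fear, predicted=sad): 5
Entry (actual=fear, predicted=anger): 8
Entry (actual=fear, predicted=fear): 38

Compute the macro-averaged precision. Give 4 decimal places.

Per-class precision (TP/(TP+FP)):
  sad: TP=26, FP=1+5=6 → 26/32 = 0.81250
  anger: TP=24, FP=6+8=14 → 24/38 = 0.63158
  fear: TP=38, FP=3+2=5 → 38/43 = 0.88372
Macro-precision = mean = (0.81250 + 0.63158 + 0.88372) / 3 = 0.7759

0.7759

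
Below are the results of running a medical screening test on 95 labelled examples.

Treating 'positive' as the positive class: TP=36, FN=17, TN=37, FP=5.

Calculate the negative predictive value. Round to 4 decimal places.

NPV = TN/(TN+FN) = 37/(37+17) = 0.6852

0.6852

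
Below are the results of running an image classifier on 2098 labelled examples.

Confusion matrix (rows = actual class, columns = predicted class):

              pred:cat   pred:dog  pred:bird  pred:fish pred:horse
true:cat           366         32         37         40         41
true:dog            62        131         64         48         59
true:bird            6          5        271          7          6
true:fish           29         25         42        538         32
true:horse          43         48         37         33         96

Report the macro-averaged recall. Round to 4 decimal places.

0.6338

Per-class recall (TP/(TP+FN)):
  cat: TP=366, FN=32+37+40+41=150 → 366/516 = 0.70930
  dog: TP=131, FN=62+64+48+59=233 → 131/364 = 0.35989
  bird: TP=271, FN=6+5+7+6=24 → 271/295 = 0.91864
  fish: TP=538, FN=29+25+42+32=128 → 538/666 = 0.80781
  horse: TP=96, FN=43+48+37+33=161 → 96/257 = 0.37354
Macro-recall = mean = (0.70930 + 0.35989 + 0.91864 + 0.80781 + 0.37354) / 5 = 0.6338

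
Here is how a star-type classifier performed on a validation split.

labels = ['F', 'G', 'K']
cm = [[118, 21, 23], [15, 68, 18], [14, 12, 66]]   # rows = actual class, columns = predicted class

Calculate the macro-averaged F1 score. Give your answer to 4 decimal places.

0.7001

Per-class F1 score (2·TP/(2·TP+FP+FN)):
  F: TP=118, FP=15+14=29, FN=21+23=44 → 236/309 = 0.76375
  G: TP=68, FP=21+12=33, FN=15+18=33 → 136/202 = 0.67327
  K: TP=66, FP=23+18=41, FN=14+12=26 → 132/199 = 0.66332
Macro-F1 score = mean = (0.76375 + 0.67327 + 0.66332) / 3 = 0.7001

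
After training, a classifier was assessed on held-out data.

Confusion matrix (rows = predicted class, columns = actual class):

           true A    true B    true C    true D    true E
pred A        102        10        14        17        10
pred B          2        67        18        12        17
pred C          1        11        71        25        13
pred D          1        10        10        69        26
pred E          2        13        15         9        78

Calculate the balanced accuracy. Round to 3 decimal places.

0.633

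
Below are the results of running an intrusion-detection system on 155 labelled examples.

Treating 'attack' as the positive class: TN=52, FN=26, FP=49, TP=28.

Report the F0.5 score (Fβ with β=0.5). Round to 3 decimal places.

Fβ = (1+β²)·TP / ((1+β²)·TP + β²·FN + FP), with β²=1/4
= 1.25·28 / (1.25·28 + 0.25·26 + 49) = 0.387

0.387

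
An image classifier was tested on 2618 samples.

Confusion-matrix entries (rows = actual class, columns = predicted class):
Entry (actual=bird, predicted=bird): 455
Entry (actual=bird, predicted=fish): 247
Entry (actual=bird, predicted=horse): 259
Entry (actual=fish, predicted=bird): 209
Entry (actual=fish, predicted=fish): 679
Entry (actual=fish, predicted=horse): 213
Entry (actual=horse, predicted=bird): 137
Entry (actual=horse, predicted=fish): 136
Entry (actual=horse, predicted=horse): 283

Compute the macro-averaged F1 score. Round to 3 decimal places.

0.525

Per-class F1 score (2·TP/(2·TP+FP+FN)):
  bird: TP=455, FP=209+137=346, FN=247+259=506 → 910/1762 = 0.5165
  fish: TP=679, FP=247+136=383, FN=209+213=422 → 1358/2163 = 0.6278
  horse: TP=283, FP=259+213=472, FN=137+136=273 → 566/1311 = 0.4317
Macro-F1 score = mean = (0.5165 + 0.6278 + 0.4317) / 3 = 0.525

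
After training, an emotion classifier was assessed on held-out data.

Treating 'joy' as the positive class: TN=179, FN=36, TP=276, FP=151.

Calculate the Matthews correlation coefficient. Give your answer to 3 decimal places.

0.452

MCC = (TP·TN − FP·FN) / √((TP+FP)(TP+FN)(TN+FP)(TN+FN))
Numerator = 276·179 − 151·36 = 43968
Denominator = √(427·312·330·215) = √9452242800 = 97222.6455
MCC = 43968 / 97222.6455 = 0.452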